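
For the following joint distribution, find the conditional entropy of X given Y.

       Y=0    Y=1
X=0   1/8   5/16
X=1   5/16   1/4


H(X|Y) = Σ_y p(y) H(X|Y=y)
  p(Y=0) = 7/16, H(X|Y=0) = 0.8631
  p(Y=1) = 9/16, H(X|Y=1) = 0.9911
H(X|Y) = 0.4375×0.8631 + 0.5625×0.9911 = 0.9351 bits


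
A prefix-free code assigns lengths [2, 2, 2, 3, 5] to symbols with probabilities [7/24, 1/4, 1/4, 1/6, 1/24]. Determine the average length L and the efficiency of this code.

Average length L = Σ p_i × l_i = 2.2917 bits
Entropy H = 2.1403 bits
Efficiency η = H/L × 100% = 93.40%


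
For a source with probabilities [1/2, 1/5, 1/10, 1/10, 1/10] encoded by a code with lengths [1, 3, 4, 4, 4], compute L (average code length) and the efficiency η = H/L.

Average length L = Σ p_i × l_i = 2.3000 bits
Entropy H = 1.9610 bits
Efficiency η = H/L × 100% = 85.26%


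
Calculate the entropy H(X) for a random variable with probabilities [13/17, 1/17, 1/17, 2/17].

H(X) = -Σ p(x) log₂ p(x)
  -13/17 × log₂(13/17) = 0.2960
  -1/17 × log₂(1/17) = 0.2404
  -1/17 × log₂(1/17) = 0.2404
  -2/17 × log₂(2/17) = 0.3632
H(X) = 1.1401 bits


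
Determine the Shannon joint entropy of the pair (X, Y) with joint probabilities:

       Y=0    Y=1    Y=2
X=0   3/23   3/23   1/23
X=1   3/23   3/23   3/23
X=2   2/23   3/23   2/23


H(X,Y) = -Σ p(x,y) log₂ p(x,y)
  p(0,0)=3/23: -0.1304 × log₂(0.1304) = 0.3833
  p(0,1)=3/23: -0.1304 × log₂(0.1304) = 0.3833
  p(0,2)=1/23: -0.0435 × log₂(0.0435) = 0.1967
  p(1,0)=3/23: -0.1304 × log₂(0.1304) = 0.3833
  p(1,1)=3/23: -0.1304 × log₂(0.1304) = 0.3833
  p(1,2)=3/23: -0.1304 × log₂(0.1304) = 0.3833
  p(2,0)=2/23: -0.0870 × log₂(0.0870) = 0.3064
  p(2,1)=3/23: -0.1304 × log₂(0.1304) = 0.3833
  p(2,2)=2/23: -0.0870 × log₂(0.0870) = 0.3064
H(X,Y) = 3.1092 bits


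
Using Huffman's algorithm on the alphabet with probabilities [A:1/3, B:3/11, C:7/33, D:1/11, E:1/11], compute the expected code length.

Huffman tree construction:
Combine smallest probabilities repeatedly
Resulting codes:
  A: 11 (length 2)
  B: 10 (length 2)
  C: 01 (length 2)
  D: 000 (length 3)
  E: 001 (length 3)
Average length = Σ p(s) × length(s) = 2.1818 bits


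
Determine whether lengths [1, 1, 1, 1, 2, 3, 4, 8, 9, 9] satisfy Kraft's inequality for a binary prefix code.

Kraft inequality: Σ 2^(-l_i) ≤ 1 for prefix-free code
Calculating: 2^(-1) + 2^(-1) + 2^(-1) + 2^(-1) + 2^(-2) + 2^(-3) + 2^(-4) + 2^(-8) + 2^(-9) + 2^(-9)
= 0.5 + 0.5 + 0.5 + 0.5 + 0.25 + 0.125 + 0.0625 + 0.00390625 + 0.001953125 + 0.001953125
= 2.4453
Since 2.4453 > 1, prefix-free code does not exist


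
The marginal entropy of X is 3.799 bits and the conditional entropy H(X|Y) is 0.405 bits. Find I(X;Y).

I(X;Y) = H(X) - H(X|Y)
I(X;Y) = 3.799 - 0.405 = 3.394 bits


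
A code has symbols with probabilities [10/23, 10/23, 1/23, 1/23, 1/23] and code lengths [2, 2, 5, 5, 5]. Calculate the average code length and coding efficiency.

Average length L = Σ p_i × l_i = 2.3913 bits
Entropy H = 1.6349 bits
Efficiency η = H/L × 100% = 68.37%


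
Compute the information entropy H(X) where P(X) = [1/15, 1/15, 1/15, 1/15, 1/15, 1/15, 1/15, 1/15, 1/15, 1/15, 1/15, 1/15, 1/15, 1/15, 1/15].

H(X) = -Σ p(x) log₂ p(x)
  -1/15 × log₂(1/15) = 0.2605
  -1/15 × log₂(1/15) = 0.2605
  -1/15 × log₂(1/15) = 0.2605
  -1/15 × log₂(1/15) = 0.2605
  -1/15 × log₂(1/15) = 0.2605
  -1/15 × log₂(1/15) = 0.2605
  -1/15 × log₂(1/15) = 0.2605
  -1/15 × log₂(1/15) = 0.2605
  -1/15 × log₂(1/15) = 0.2605
  -1/15 × log₂(1/15) = 0.2605
  -1/15 × log₂(1/15) = 0.2605
  -1/15 × log₂(1/15) = 0.2605
  -1/15 × log₂(1/15) = 0.2605
  -1/15 × log₂(1/15) = 0.2605
  -1/15 × log₂(1/15) = 0.2605
H(X) = 3.9069 bits


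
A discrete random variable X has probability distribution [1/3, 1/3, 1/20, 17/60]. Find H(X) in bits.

H(X) = -Σ p(x) log₂ p(x)
  -1/3 × log₂(1/3) = 0.5283
  -1/3 × log₂(1/3) = 0.5283
  -1/20 × log₂(1/20) = 0.2161
  -17/60 × log₂(17/60) = 0.5155
H(X) = 1.7882 bits


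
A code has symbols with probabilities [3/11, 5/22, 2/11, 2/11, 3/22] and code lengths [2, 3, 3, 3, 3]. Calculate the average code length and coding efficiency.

Average length L = Σ p_i × l_i = 2.7273 bits
Entropy H = 2.2833 bits
Efficiency η = H/L × 100% = 83.72%


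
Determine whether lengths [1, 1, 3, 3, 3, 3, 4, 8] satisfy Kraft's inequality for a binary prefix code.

Kraft inequality: Σ 2^(-l_i) ≤ 1 for prefix-free code
Calculating: 2^(-1) + 2^(-1) + 2^(-3) + 2^(-3) + 2^(-3) + 2^(-3) + 2^(-4) + 2^(-8)
= 0.5 + 0.5 + 0.125 + 0.125 + 0.125 + 0.125 + 0.0625 + 0.00390625
= 1.5664
Since 1.5664 > 1, prefix-free code does not exist


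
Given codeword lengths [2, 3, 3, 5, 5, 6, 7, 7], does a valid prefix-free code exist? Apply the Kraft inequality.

Kraft inequality: Σ 2^(-l_i) ≤ 1 for prefix-free code
Calculating: 2^(-2) + 2^(-3) + 2^(-3) + 2^(-5) + 2^(-5) + 2^(-6) + 2^(-7) + 2^(-7)
= 0.25 + 0.125 + 0.125 + 0.03125 + 0.03125 + 0.015625 + 0.0078125 + 0.0078125
= 0.5938
Since 0.5938 ≤ 1, prefix-free code exists


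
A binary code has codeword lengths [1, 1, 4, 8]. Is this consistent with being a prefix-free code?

Kraft inequality: Σ 2^(-l_i) ≤ 1 for prefix-free code
Calculating: 2^(-1) + 2^(-1) + 2^(-4) + 2^(-8)
= 0.5 + 0.5 + 0.0625 + 0.00390625
= 1.0664
Since 1.0664 > 1, prefix-free code does not exist


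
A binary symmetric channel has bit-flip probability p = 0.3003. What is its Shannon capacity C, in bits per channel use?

For BSC with error probability p:
C = 1 - H(p) where H(p) is binary entropy
H(0.3003) = -0.3003 × log₂(0.3003) - 0.6997 × log₂(0.6997)
H(p) = 0.8817
C = 1 - 0.8817 = 0.1183 bits/use


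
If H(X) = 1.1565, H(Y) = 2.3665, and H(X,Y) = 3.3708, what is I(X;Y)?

I(X;Y) = H(X) + H(Y) - H(X,Y)
I(X;Y) = 1.1565 + 2.3665 - 3.3708 = 0.1522 bits


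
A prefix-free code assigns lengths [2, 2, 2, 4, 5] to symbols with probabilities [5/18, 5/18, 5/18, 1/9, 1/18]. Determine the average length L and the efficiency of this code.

Average length L = Σ p_i × l_i = 2.3889 bits
Entropy H = 2.1239 bits
Efficiency η = H/L × 100% = 88.91%


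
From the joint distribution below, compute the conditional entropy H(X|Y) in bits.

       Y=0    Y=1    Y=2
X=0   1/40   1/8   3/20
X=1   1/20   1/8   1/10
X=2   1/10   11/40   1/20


H(X|Y) = Σ_y p(y) H(X|Y=y)
  p(Y=0) = 7/40, H(X|Y=0) = 1.3788
  p(Y=1) = 21/40, H(X|Y=1) = 1.4746
  p(Y=2) = 3/10, H(X|Y=2) = 1.4591
H(X|Y) = 0.1750×1.3788 + 0.5250×1.4746 + 0.3000×1.4591 = 1.4532 bits


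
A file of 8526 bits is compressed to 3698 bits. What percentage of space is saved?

Space savings = (1 - Compressed/Original) × 100%
= (1 - 3698/8526) × 100%
= 56.63%


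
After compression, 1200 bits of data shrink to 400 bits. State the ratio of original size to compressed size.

Compression ratio = Original / Compressed
= 1200 / 400 = 3.00:1


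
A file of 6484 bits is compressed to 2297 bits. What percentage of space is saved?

Space savings = (1 - Compressed/Original) × 100%
= (1 - 2297/6484) × 100%
= 64.57%


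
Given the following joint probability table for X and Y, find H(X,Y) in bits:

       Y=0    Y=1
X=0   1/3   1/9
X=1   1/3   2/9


H(X,Y) = -Σ p(x,y) log₂ p(x,y)
  p(0,0)=1/3: -0.3333 × log₂(0.3333) = 0.5283
  p(0,1)=1/9: -0.1111 × log₂(0.1111) = 0.3522
  p(1,0)=1/3: -0.3333 × log₂(0.3333) = 0.5283
  p(1,1)=2/9: -0.2222 × log₂(0.2222) = 0.4822
H(X,Y) = 1.8911 bits


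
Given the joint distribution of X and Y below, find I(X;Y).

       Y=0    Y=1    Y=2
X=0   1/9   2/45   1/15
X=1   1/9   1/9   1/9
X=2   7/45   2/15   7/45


H(X) = 1.5305, H(Y) = 1.5764, H(X,Y) = 3.0917
I(X;Y) = H(X) + H(Y) - H(X,Y) = 0.0152 bits


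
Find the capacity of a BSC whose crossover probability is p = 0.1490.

For BSC with error probability p:
C = 1 - H(p) where H(p) is binary entropy
H(0.1490) = -0.1490 × log₂(0.1490) - 0.8510 × log₂(0.8510)
H(p) = 0.6073
C = 1 - 0.6073 = 0.3927 bits/use


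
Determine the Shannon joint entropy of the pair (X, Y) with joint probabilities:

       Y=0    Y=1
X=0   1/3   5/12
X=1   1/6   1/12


H(X,Y) = -Σ p(x,y) log₂ p(x,y)
  p(0,0)=1/3: -0.3333 × log₂(0.3333) = 0.5283
  p(0,1)=5/12: -0.4167 × log₂(0.4167) = 0.5263
  p(1,0)=1/6: -0.1667 × log₂(0.1667) = 0.4308
  p(1,1)=1/12: -0.0833 × log₂(0.0833) = 0.2987
H(X,Y) = 1.7842 bits


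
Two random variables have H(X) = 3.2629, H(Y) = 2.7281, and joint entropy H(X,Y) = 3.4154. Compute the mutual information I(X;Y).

I(X;Y) = H(X) + H(Y) - H(X,Y)
I(X;Y) = 3.2629 + 2.7281 - 3.4154 = 2.5756 bits


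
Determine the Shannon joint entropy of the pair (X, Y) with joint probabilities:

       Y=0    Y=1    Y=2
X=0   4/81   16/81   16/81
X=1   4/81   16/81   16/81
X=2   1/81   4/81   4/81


H(X,Y) = -Σ p(x,y) log₂ p(x,y)
  p(0,0)=4/81: -0.0494 × log₂(0.0494) = 0.2143
  p(0,1)=16/81: -0.1975 × log₂(0.1975) = 0.4622
  p(0,2)=16/81: -0.1975 × log₂(0.1975) = 0.4622
  p(1,0)=4/81: -0.0494 × log₂(0.0494) = 0.2143
  p(1,1)=16/81: -0.1975 × log₂(0.1975) = 0.4622
  p(1,2)=16/81: -0.1975 × log₂(0.1975) = 0.4622
  p(2,0)=1/81: -0.0123 × log₂(0.0123) = 0.0783
  p(2,1)=4/81: -0.0494 × log₂(0.0494) = 0.2143
  p(2,2)=4/81: -0.0494 × log₂(0.0494) = 0.2143
H(X,Y) = 2.7843 bits


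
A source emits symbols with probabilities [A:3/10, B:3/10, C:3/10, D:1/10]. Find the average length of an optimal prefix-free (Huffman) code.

Huffman tree construction:
Combine smallest probabilities repeatedly
Resulting codes:
  A: 01 (length 2)
  B: 10 (length 2)
  C: 11 (length 2)
  D: 00 (length 2)
Average length = Σ p(s) × length(s) = 2.0000 bits


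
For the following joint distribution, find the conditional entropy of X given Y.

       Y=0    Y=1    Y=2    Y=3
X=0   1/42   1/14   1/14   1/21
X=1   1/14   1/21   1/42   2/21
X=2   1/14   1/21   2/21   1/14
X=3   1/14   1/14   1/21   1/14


H(X|Y) = Σ_y p(y) H(X|Y=y)
  p(Y=0) = 5/21, H(X|Y=0) = 1.8955
  p(Y=1) = 5/21, H(X|Y=1) = 1.9710
  p(Y=2) = 5/21, H(X|Y=2) = 1.8464
  p(Y=3) = 2/7, H(X|Y=3) = 1.9591
H(X|Y) = 0.2381×1.8955 + 0.2381×1.9710 + 0.2381×1.8464 + 0.2857×1.9591 = 1.9200 bits


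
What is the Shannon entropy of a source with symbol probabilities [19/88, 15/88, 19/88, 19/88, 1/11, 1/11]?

H(X) = -Σ p(x) log₂ p(x)
  -19/88 × log₂(19/88) = 0.4775
  -15/88 × log₂(15/88) = 0.4351
  -19/88 × log₂(19/88) = 0.4775
  -19/88 × log₂(19/88) = 0.4775
  -1/11 × log₂(1/11) = 0.3145
  -1/11 × log₂(1/11) = 0.3145
H(X) = 2.4965 bits


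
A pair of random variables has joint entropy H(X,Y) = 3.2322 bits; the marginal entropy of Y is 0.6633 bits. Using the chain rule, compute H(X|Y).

Chain rule: H(X,Y) = H(X|Y) + H(Y)
H(X|Y) = H(X,Y) - H(Y) = 3.2322 - 0.6633 = 2.5689 bits


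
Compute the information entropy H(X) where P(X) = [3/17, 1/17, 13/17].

H(X) = -Σ p(x) log₂ p(x)
  -3/17 × log₂(3/17) = 0.4416
  -1/17 × log₂(1/17) = 0.2404
  -13/17 × log₂(13/17) = 0.2960
H(X) = 0.9780 bits


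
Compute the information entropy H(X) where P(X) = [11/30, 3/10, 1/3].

H(X) = -Σ p(x) log₂ p(x)
  -11/30 × log₂(11/30) = 0.5307
  -3/10 × log₂(3/10) = 0.5211
  -1/3 × log₂(1/3) = 0.5283
H(X) = 1.5801 bits


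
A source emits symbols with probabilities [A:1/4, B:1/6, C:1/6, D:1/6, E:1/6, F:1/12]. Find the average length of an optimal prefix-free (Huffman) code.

Huffman tree construction:
Combine smallest probabilities repeatedly
Resulting codes:
  A: 01 (length 2)
  B: 101 (length 3)
  C: 110 (length 3)
  D: 111 (length 3)
  E: 00 (length 2)
  F: 100 (length 3)
Average length = Σ p(s) × length(s) = 2.5833 bits


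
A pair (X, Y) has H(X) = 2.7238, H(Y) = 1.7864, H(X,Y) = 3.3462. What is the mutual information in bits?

I(X;Y) = H(X) + H(Y) - H(X,Y)
I(X;Y) = 2.7238 + 1.7864 - 3.3462 = 1.164 bits


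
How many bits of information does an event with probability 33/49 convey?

Information content I(x) = -log₂(p(x))
I = -log₂(33/49) = -log₂(0.6735)
I = 0.5703 bits


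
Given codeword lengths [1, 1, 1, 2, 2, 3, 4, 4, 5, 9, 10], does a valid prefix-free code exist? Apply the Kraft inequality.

Kraft inequality: Σ 2^(-l_i) ≤ 1 for prefix-free code
Calculating: 2^(-1) + 2^(-1) + 2^(-1) + 2^(-2) + 2^(-2) + 2^(-3) + 2^(-4) + 2^(-4) + 2^(-5) + 2^(-9) + 2^(-10)
= 0.5 + 0.5 + 0.5 + 0.25 + 0.25 + 0.125 + 0.0625 + 0.0625 + 0.03125 + 0.001953125 + 0.0009765625
= 2.2842
Since 2.2842 > 1, prefix-free code does not exist


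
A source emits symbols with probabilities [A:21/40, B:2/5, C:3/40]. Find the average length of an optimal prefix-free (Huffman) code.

Huffman tree construction:
Combine smallest probabilities repeatedly
Resulting codes:
  A: 1 (length 1)
  B: 01 (length 2)
  C: 00 (length 2)
Average length = Σ p(s) × length(s) = 1.4750 bits


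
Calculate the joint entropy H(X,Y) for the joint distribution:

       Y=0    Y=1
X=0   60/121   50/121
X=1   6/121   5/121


H(X,Y) = -Σ p(x,y) log₂ p(x,y)
  p(0,0)=60/121: -0.4959 × log₂(0.4959) = 0.5018
  p(0,1)=50/121: -0.4132 × log₂(0.4132) = 0.5269
  p(1,0)=6/121: -0.0496 × log₂(0.0496) = 0.2149
  p(1,1)=5/121: -0.0413 × log₂(0.0413) = 0.1900
H(X,Y) = 1.4335 bits


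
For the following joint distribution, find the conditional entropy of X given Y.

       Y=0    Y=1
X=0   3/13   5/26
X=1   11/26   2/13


H(X|Y) = Σ_y p(y) H(X|Y=y)
  p(Y=0) = 17/26, H(X|Y=0) = 0.9367
  p(Y=1) = 9/26, H(X|Y=1) = 0.9911
H(X|Y) = 0.6538×0.9367 + 0.3462×0.9911 = 0.9555 bits


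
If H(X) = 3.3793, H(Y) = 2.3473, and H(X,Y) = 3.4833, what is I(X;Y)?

I(X;Y) = H(X) + H(Y) - H(X,Y)
I(X;Y) = 3.3793 + 2.3473 - 3.4833 = 2.2433 bits


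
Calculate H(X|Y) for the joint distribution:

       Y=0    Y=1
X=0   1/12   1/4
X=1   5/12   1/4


H(X|Y) = Σ_y p(y) H(X|Y=y)
  p(Y=0) = 1/2, H(X|Y=0) = 0.6500
  p(Y=1) = 1/2, H(X|Y=1) = 1.0000
H(X|Y) = 0.5000×0.6500 + 0.5000×1.0000 = 0.8250 bits


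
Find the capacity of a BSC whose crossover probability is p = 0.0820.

For BSC with error probability p:
C = 1 - H(p) where H(p) is binary entropy
H(0.0820) = -0.0820 × log₂(0.0820) - 0.9180 × log₂(0.9180)
H(p) = 0.4092
C = 1 - 0.4092 = 0.5908 bits/use


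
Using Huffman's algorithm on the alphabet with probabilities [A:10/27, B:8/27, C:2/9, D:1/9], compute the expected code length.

Huffman tree construction:
Combine smallest probabilities repeatedly
Resulting codes:
  A: 0 (length 1)
  B: 10 (length 2)
  C: 111 (length 3)
  D: 110 (length 3)
Average length = Σ p(s) × length(s) = 1.9630 bits


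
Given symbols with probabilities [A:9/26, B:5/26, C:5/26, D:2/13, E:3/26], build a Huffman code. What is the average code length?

Huffman tree construction:
Combine smallest probabilities repeatedly
Resulting codes:
  A: 11 (length 2)
  B: 00 (length 2)
  C: 01 (length 2)
  D: 101 (length 3)
  E: 100 (length 3)
Average length = Σ p(s) × length(s) = 2.2692 bits


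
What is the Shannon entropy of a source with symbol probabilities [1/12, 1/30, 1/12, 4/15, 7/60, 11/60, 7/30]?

H(X) = -Σ p(x) log₂ p(x)
  -1/12 × log₂(1/12) = 0.2987
  -1/30 × log₂(1/30) = 0.1636
  -1/12 × log₂(1/12) = 0.2987
  -4/15 × log₂(4/15) = 0.5085
  -7/60 × log₂(7/60) = 0.3616
  -11/60 × log₂(11/60) = 0.4487
  -7/30 × log₂(7/30) = 0.4899
H(X) = 2.5698 bits


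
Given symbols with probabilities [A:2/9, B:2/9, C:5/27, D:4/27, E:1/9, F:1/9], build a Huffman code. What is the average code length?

Huffman tree construction:
Combine smallest probabilities repeatedly
Resulting codes:
  A: 00 (length 2)
  B: 01 (length 2)
  C: 111 (length 3)
  D: 110 (length 3)
  E: 100 (length 3)
  F: 101 (length 3)
Average length = Σ p(s) × length(s) = 2.5556 bits


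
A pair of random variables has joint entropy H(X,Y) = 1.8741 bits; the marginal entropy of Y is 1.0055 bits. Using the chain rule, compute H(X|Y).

Chain rule: H(X,Y) = H(X|Y) + H(Y)
H(X|Y) = H(X,Y) - H(Y) = 1.8741 - 1.0055 = 0.8686 bits


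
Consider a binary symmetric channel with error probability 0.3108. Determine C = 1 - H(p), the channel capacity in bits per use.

For BSC with error probability p:
C = 1 - H(p) where H(p) is binary entropy
H(0.3108) = -0.3108 × log₂(0.3108) - 0.6892 × log₂(0.6892)
H(p) = 0.8941
C = 1 - 0.8941 = 0.1059 bits/use


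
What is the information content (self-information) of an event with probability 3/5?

Information content I(x) = -log₂(p(x))
I = -log₂(3/5) = -log₂(0.6000)
I = 0.7370 bits


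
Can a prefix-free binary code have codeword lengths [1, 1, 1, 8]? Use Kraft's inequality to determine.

Kraft inequality: Σ 2^(-l_i) ≤ 1 for prefix-free code
Calculating: 2^(-1) + 2^(-1) + 2^(-1) + 2^(-8)
= 0.5 + 0.5 + 0.5 + 0.00390625
= 1.5039
Since 1.5039 > 1, prefix-free code does not exist


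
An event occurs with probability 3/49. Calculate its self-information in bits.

Information content I(x) = -log₂(p(x))
I = -log₂(3/49) = -log₂(0.0612)
I = 4.0297 bits


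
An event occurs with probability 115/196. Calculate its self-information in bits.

Information content I(x) = -log₂(p(x))
I = -log₂(115/196) = -log₂(0.5867)
I = 0.7692 bits


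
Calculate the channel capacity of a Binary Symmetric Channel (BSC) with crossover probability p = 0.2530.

For BSC with error probability p:
C = 1 - H(p) where H(p) is binary entropy
H(0.2530) = -0.2530 × log₂(0.2530) - 0.7470 × log₂(0.7470)
H(p) = 0.8160
C = 1 - 0.8160 = 0.1840 bits/use


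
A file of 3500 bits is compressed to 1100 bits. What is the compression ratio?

Compression ratio = Original / Compressed
= 3500 / 1100 = 3.18:1


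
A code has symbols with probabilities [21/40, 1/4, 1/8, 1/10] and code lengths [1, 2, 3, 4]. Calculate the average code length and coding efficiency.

Average length L = Σ p_i × l_i = 1.8000 bits
Entropy H = 1.6952 bits
Efficiency η = H/L × 100% = 94.18%


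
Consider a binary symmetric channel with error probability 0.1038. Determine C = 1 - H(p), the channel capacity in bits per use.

For BSC with error probability p:
C = 1 - H(p) where H(p) is binary entropy
H(0.1038) = -0.1038 × log₂(0.1038) - 0.8962 × log₂(0.8962)
H(p) = 0.4809
C = 1 - 0.4809 = 0.5191 bits/use


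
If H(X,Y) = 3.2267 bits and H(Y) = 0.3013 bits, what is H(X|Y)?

Chain rule: H(X,Y) = H(X|Y) + H(Y)
H(X|Y) = H(X,Y) - H(Y) = 3.2267 - 0.3013 = 2.9254 bits


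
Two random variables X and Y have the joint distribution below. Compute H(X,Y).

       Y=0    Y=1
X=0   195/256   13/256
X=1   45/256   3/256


H(X,Y) = -Σ p(x,y) log₂ p(x,y)
  p(0,0)=195/256: -0.7617 × log₂(0.7617) = 0.2991
  p(0,1)=13/256: -0.0508 × log₂(0.0508) = 0.2183
  p(1,0)=45/256: -0.1758 × log₂(0.1758) = 0.4409
  p(1,1)=3/256: -0.0117 × log₂(0.0117) = 0.0752
H(X,Y) = 1.0335 bits


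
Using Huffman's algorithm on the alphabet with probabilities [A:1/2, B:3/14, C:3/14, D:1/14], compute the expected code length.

Huffman tree construction:
Combine smallest probabilities repeatedly
Resulting codes:
  A: 0 (length 1)
  B: 111 (length 3)
  C: 10 (length 2)
  D: 110 (length 3)
Average length = Σ p(s) × length(s) = 1.7857 bits


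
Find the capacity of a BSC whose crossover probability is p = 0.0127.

For BSC with error probability p:
C = 1 - H(p) where H(p) is binary entropy
H(0.0127) = -0.0127 × log₂(0.0127) - 0.9873 × log₂(0.9873)
H(p) = 0.0982
C = 1 - 0.0982 = 0.9018 bits/use


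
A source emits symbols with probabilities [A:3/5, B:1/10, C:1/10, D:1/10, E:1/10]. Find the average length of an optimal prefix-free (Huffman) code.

Huffman tree construction:
Combine smallest probabilities repeatedly
Resulting codes:
  A: 1 (length 1)
  B: 000 (length 3)
  C: 001 (length 3)
  D: 010 (length 3)
  E: 011 (length 3)
Average length = Σ p(s) × length(s) = 1.8000 bits


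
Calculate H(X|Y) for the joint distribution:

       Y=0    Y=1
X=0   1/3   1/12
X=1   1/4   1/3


H(X|Y) = Σ_y p(y) H(X|Y=y)
  p(Y=0) = 7/12, H(X|Y=0) = 0.9852
  p(Y=1) = 5/12, H(X|Y=1) = 0.7219
H(X|Y) = 0.5833×0.9852 + 0.4167×0.7219 = 0.8755 bits


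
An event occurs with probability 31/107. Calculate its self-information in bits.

Information content I(x) = -log₂(p(x))
I = -log₂(31/107) = -log₂(0.2897)
I = 1.7873 bits


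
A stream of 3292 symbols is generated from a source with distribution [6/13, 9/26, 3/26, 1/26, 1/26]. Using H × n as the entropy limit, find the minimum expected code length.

Entropy H = 1.7657 bits/symbol
Minimum bits = H × n = 1.7657 × 3292
= 5812.62 bits


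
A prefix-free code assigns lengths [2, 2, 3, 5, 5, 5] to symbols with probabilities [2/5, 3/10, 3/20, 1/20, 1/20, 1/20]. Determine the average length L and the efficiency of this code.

Average length L = Σ p_i × l_i = 2.6000 bits
Entropy H = 2.1087 bits
Efficiency η = H/L × 100% = 81.10%


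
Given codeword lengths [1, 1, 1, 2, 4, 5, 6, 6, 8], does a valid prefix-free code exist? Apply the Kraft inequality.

Kraft inequality: Σ 2^(-l_i) ≤ 1 for prefix-free code
Calculating: 2^(-1) + 2^(-1) + 2^(-1) + 2^(-2) + 2^(-4) + 2^(-5) + 2^(-6) + 2^(-6) + 2^(-8)
= 0.5 + 0.5 + 0.5 + 0.25 + 0.0625 + 0.03125 + 0.015625 + 0.015625 + 0.00390625
= 1.8789
Since 1.8789 > 1, prefix-free code does not exist


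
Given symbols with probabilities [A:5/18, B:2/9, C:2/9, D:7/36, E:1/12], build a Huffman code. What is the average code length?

Huffman tree construction:
Combine smallest probabilities repeatedly
Resulting codes:
  A: 10 (length 2)
  B: 00 (length 2)
  C: 01 (length 2)
  D: 111 (length 3)
  E: 110 (length 3)
Average length = Σ p(s) × length(s) = 2.2778 bits


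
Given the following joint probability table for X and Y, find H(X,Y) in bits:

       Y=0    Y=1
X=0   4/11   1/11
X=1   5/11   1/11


H(X,Y) = -Σ p(x,y) log₂ p(x,y)
  p(0,0)=4/11: -0.3636 × log₂(0.3636) = 0.5307
  p(0,1)=1/11: -0.0909 × log₂(0.0909) = 0.3145
  p(1,0)=5/11: -0.4545 × log₂(0.4545) = 0.5170
  p(1,1)=1/11: -0.0909 × log₂(0.0909) = 0.3145
H(X,Y) = 1.6767 bits


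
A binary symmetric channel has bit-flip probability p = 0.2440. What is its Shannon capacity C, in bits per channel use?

For BSC with error probability p:
C = 1 - H(p) where H(p) is binary entropy
H(0.2440) = -0.2440 × log₂(0.2440) - 0.7560 × log₂(0.7560)
H(p) = 0.8016
C = 1 - 0.8016 = 0.1984 bits/use


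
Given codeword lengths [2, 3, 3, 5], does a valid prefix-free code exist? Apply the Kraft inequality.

Kraft inequality: Σ 2^(-l_i) ≤ 1 for prefix-free code
Calculating: 2^(-2) + 2^(-3) + 2^(-3) + 2^(-5)
= 0.25 + 0.125 + 0.125 + 0.03125
= 0.5312
Since 0.5312 ≤ 1, prefix-free code exists


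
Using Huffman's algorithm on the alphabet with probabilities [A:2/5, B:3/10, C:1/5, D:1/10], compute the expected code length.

Huffman tree construction:
Combine smallest probabilities repeatedly
Resulting codes:
  A: 0 (length 1)
  B: 10 (length 2)
  C: 111 (length 3)
  D: 110 (length 3)
Average length = Σ p(s) × length(s) = 1.9000 bits


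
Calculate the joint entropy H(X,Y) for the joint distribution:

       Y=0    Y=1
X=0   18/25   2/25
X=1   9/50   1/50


H(X,Y) = -Σ p(x,y) log₂ p(x,y)
  p(0,0)=18/25: -0.7200 × log₂(0.7200) = 0.3412
  p(0,1)=2/25: -0.0800 × log₂(0.0800) = 0.2915
  p(1,0)=9/50: -0.1800 × log₂(0.1800) = 0.4453
  p(1,1)=1/50: -0.0200 × log₂(0.0200) = 0.1129
H(X,Y) = 1.1909 bits


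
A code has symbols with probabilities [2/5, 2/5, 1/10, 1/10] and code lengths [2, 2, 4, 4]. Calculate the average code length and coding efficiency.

Average length L = Σ p_i × l_i = 2.4000 bits
Entropy H = 1.7219 bits
Efficiency η = H/L × 100% = 71.75%


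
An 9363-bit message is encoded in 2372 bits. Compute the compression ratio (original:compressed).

Compression ratio = Original / Compressed
= 9363 / 2372 = 3.95:1


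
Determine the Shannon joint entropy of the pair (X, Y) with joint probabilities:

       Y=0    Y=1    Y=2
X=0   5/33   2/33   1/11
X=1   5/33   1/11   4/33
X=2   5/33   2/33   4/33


H(X,Y) = -Σ p(x,y) log₂ p(x,y)
  p(0,0)=5/33: -0.1515 × log₂(0.1515) = 0.4125
  p(0,1)=2/33: -0.0606 × log₂(0.0606) = 0.2451
  p(0,2)=1/11: -0.0909 × log₂(0.0909) = 0.3145
  p(1,0)=5/33: -0.1515 × log₂(0.1515) = 0.4125
  p(1,1)=1/11: -0.0909 × log₂(0.0909) = 0.3145
  p(1,2)=4/33: -0.1212 × log₂(0.1212) = 0.3690
  p(2,0)=5/33: -0.1515 × log₂(0.1515) = 0.4125
  p(2,1)=2/33: -0.0606 × log₂(0.0606) = 0.2451
  p(2,2)=4/33: -0.1212 × log₂(0.1212) = 0.3690
H(X,Y) = 3.0947 bits


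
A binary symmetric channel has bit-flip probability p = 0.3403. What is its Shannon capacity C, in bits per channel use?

For BSC with error probability p:
C = 1 - H(p) where H(p) is binary entropy
H(0.3403) = -0.3403 × log₂(0.3403) - 0.6597 × log₂(0.6597)
H(p) = 0.9251
C = 1 - 0.9251 = 0.0749 bits/use


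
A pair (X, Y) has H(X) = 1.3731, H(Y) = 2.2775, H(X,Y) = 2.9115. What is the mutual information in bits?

I(X;Y) = H(X) + H(Y) - H(X,Y)
I(X;Y) = 1.3731 + 2.2775 - 2.9115 = 0.7391 bits


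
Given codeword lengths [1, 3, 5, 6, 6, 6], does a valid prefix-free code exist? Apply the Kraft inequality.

Kraft inequality: Σ 2^(-l_i) ≤ 1 for prefix-free code
Calculating: 2^(-1) + 2^(-3) + 2^(-5) + 2^(-6) + 2^(-6) + 2^(-6)
= 0.5 + 0.125 + 0.03125 + 0.015625 + 0.015625 + 0.015625
= 0.7031
Since 0.7031 ≤ 1, prefix-free code exists


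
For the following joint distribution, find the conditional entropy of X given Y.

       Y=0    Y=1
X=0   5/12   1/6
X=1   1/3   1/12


H(X|Y) = Σ_y p(y) H(X|Y=y)
  p(Y=0) = 3/4, H(X|Y=0) = 0.9911
  p(Y=1) = 1/4, H(X|Y=1) = 0.9183
H(X|Y) = 0.7500×0.9911 + 0.2500×0.9183 = 0.9729 bits


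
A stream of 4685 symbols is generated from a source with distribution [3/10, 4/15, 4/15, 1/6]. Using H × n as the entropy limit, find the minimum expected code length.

Entropy H = 1.9689 bits/symbol
Minimum bits = H × n = 1.9689 × 4685
= 9224.41 bits


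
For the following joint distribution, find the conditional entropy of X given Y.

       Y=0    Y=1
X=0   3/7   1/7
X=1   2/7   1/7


H(X|Y) = Σ_y p(y) H(X|Y=y)
  p(Y=0) = 5/7, H(X|Y=0) = 0.9710
  p(Y=1) = 2/7, H(X|Y=1) = 1.0000
H(X|Y) = 0.7143×0.9710 + 0.2857×1.0000 = 0.9793 bits


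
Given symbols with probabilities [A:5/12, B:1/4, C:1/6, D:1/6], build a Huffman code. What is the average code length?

Huffman tree construction:
Combine smallest probabilities repeatedly
Resulting codes:
  A: 0 (length 1)
  B: 10 (length 2)
  C: 110 (length 3)
  D: 111 (length 3)
Average length = Σ p(s) × length(s) = 1.9167 bits


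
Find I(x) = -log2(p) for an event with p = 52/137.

Information content I(x) = -log₂(p(x))
I = -log₂(52/137) = -log₂(0.3796)
I = 1.3976 bits


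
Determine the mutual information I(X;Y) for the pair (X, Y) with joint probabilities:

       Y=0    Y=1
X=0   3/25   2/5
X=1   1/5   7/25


H(X) = 0.9988, H(Y) = 0.9044, H(X,Y) = 1.8744
I(X;Y) = H(X) + H(Y) - H(X,Y) = 0.0288 bits


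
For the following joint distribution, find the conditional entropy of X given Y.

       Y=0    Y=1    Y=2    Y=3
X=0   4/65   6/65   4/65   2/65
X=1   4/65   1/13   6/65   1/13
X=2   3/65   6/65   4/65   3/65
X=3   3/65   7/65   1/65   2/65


H(X|Y) = Σ_y p(y) H(X|Y=y)
  p(Y=0) = 14/65, H(X|Y=0) = 1.9852
  p(Y=1) = 24/65, H(X|Y=1) = 1.9899
  p(Y=2) = 3/13, H(X|Y=2) = 1.8062
  p(Y=3) = 12/65, H(X|Y=3) = 1.8879
H(X|Y) = 0.2154×1.9852 + 0.3692×1.9899 + 0.2308×1.8062 + 0.1846×1.8879 = 1.9277 bits


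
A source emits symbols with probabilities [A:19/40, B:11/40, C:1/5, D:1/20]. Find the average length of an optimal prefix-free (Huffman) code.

Huffman tree construction:
Combine smallest probabilities repeatedly
Resulting codes:
  A: 0 (length 1)
  B: 11 (length 2)
  C: 101 (length 3)
  D: 100 (length 3)
Average length = Σ p(s) × length(s) = 1.7750 bits


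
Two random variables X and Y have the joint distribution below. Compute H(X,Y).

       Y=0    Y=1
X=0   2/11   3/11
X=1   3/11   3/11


H(X,Y) = -Σ p(x,y) log₂ p(x,y)
  p(0,0)=2/11: -0.1818 × log₂(0.1818) = 0.4472
  p(0,1)=3/11: -0.2727 × log₂(0.2727) = 0.5112
  p(1,0)=3/11: -0.2727 × log₂(0.2727) = 0.5112
  p(1,1)=3/11: -0.2727 × log₂(0.2727) = 0.5112
H(X,Y) = 1.9808 bits


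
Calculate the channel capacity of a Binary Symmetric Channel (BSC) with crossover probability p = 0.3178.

For BSC with error probability p:
C = 1 - H(p) where H(p) is binary entropy
H(0.3178) = -0.3178 × log₂(0.3178) - 0.6822 × log₂(0.6822)
H(p) = 0.9020
C = 1 - 0.9020 = 0.0980 bits/use


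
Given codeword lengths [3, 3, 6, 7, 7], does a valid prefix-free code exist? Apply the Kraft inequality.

Kraft inequality: Σ 2^(-l_i) ≤ 1 for prefix-free code
Calculating: 2^(-3) + 2^(-3) + 2^(-6) + 2^(-7) + 2^(-7)
= 0.125 + 0.125 + 0.015625 + 0.0078125 + 0.0078125
= 0.2812
Since 0.2812 ≤ 1, prefix-free code exists


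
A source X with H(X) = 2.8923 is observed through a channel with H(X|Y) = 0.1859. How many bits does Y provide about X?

I(X;Y) = H(X) - H(X|Y)
I(X;Y) = 2.8923 - 0.1859 = 2.7064 bits


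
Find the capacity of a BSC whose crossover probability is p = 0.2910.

For BSC with error probability p:
C = 1 - H(p) where H(p) is binary entropy
H(0.2910) = -0.2910 × log₂(0.2910) - 0.7090 × log₂(0.7090)
H(p) = 0.8700
C = 1 - 0.8700 = 0.1300 bits/use


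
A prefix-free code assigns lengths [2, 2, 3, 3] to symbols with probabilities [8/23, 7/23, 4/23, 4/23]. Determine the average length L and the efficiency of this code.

Average length L = Σ p_i × l_i = 2.3478 bits
Entropy H = 1.9300 bits
Efficiency η = H/L × 100% = 82.20%


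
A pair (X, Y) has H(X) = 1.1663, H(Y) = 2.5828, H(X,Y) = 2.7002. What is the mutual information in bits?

I(X;Y) = H(X) + H(Y) - H(X,Y)
I(X;Y) = 1.1663 + 2.5828 - 2.7002 = 1.0489 bits


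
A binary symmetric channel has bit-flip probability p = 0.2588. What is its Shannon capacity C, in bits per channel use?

For BSC with error probability p:
C = 1 - H(p) where H(p) is binary entropy
H(0.2588) = -0.2588 × log₂(0.2588) - 0.7412 × log₂(0.7412)
H(p) = 0.8249
C = 1 - 0.8249 = 0.1751 bits/use


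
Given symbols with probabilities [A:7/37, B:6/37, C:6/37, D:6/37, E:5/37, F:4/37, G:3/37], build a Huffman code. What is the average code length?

Huffman tree construction:
Combine smallest probabilities repeatedly
Resulting codes:
  A: 00 (length 2)
  B: 101 (length 3)
  C: 110 (length 3)
  D: 111 (length 3)
  E: 100 (length 3)
  F: 011 (length 3)
  G: 010 (length 3)
Average length = Σ p(s) × length(s) = 2.8108 bits


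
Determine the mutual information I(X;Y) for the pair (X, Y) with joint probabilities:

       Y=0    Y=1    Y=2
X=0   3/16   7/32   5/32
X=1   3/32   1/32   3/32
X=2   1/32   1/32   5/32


H(X) = 1.4262, H(Y) = 1.5671, H(X,Y) = 2.8784
I(X;Y) = H(X) + H(Y) - H(X,Y) = 0.1148 bits


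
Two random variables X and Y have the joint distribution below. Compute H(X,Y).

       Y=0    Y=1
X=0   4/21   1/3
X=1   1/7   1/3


H(X,Y) = -Σ p(x,y) log₂ p(x,y)
  p(0,0)=4/21: -0.1905 × log₂(0.1905) = 0.4557
  p(0,1)=1/3: -0.3333 × log₂(0.3333) = 0.5283
  p(1,0)=1/7: -0.1429 × log₂(0.1429) = 0.4011
  p(1,1)=1/3: -0.3333 × log₂(0.3333) = 0.5283
H(X,Y) = 1.9134 bits


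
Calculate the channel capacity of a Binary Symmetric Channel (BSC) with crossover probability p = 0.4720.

For BSC with error probability p:
C = 1 - H(p) where H(p) is binary entropy
H(0.4720) = -0.4720 × log₂(0.4720) - 0.5280 × log₂(0.5280)
H(p) = 0.9977
C = 1 - 0.9977 = 0.0023 bits/use


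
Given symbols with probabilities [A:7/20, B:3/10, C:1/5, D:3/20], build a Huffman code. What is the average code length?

Huffman tree construction:
Combine smallest probabilities repeatedly
Resulting codes:
  A: 11 (length 2)
  B: 10 (length 2)
  C: 01 (length 2)
  D: 00 (length 2)
Average length = Σ p(s) × length(s) = 2.0000 bits


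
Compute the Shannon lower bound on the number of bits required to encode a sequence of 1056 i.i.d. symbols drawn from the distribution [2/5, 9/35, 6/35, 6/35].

Entropy H = 1.9049 bits/symbol
Minimum bits = H × n = 1.9049 × 1056
= 2011.62 bits


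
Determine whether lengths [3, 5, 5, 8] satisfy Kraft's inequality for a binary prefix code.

Kraft inequality: Σ 2^(-l_i) ≤ 1 for prefix-free code
Calculating: 2^(-3) + 2^(-5) + 2^(-5) + 2^(-8)
= 0.125 + 0.03125 + 0.03125 + 0.00390625
= 0.1914
Since 0.1914 ≤ 1, prefix-free code exists


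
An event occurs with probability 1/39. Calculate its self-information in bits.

Information content I(x) = -log₂(p(x))
I = -log₂(1/39) = -log₂(0.0256)
I = 5.2854 bits


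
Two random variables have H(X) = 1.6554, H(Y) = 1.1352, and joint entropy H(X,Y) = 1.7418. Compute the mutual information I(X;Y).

I(X;Y) = H(X) + H(Y) - H(X,Y)
I(X;Y) = 1.6554 + 1.1352 - 1.7418 = 1.0488 bits


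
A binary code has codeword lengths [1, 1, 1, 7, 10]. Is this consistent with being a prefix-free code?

Kraft inequality: Σ 2^(-l_i) ≤ 1 for prefix-free code
Calculating: 2^(-1) + 2^(-1) + 2^(-1) + 2^(-7) + 2^(-10)
= 0.5 + 0.5 + 0.5 + 0.0078125 + 0.0009765625
= 1.5088
Since 1.5088 > 1, prefix-free code does not exist


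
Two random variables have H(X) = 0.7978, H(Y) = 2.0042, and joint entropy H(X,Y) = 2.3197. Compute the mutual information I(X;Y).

I(X;Y) = H(X) + H(Y) - H(X,Y)
I(X;Y) = 0.7978 + 2.0042 - 2.3197 = 0.4823 bits


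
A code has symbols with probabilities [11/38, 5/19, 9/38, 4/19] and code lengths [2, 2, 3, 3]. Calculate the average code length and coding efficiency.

Average length L = Σ p_i × l_i = 2.4474 bits
Entropy H = 1.9900 bits
Efficiency η = H/L × 100% = 81.31%


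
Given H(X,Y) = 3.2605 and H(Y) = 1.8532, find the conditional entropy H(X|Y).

Chain rule: H(X,Y) = H(X|Y) + H(Y)
H(X|Y) = H(X,Y) - H(Y) = 3.2605 - 1.8532 = 1.4073 bits


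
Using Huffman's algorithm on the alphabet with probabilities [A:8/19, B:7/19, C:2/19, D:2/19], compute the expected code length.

Huffman tree construction:
Combine smallest probabilities repeatedly
Resulting codes:
  A: 0 (length 1)
  B: 11 (length 2)
  C: 100 (length 3)
  D: 101 (length 3)
Average length = Σ p(s) × length(s) = 1.7895 bits


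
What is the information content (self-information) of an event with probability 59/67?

Information content I(x) = -log₂(p(x))
I = -log₂(59/67) = -log₂(0.8806)
I = 0.1834 bits


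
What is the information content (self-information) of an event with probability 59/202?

Information content I(x) = -log₂(p(x))
I = -log₂(59/202) = -log₂(0.2921)
I = 1.7756 bits


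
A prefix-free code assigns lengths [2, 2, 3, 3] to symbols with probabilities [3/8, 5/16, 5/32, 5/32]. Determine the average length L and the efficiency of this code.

Average length L = Σ p_i × l_i = 2.3125 bits
Entropy H = 1.8919 bits
Efficiency η = H/L × 100% = 81.81%


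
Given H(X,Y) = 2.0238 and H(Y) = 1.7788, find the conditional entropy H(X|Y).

Chain rule: H(X,Y) = H(X|Y) + H(Y)
H(X|Y) = H(X,Y) - H(Y) = 2.0238 - 1.7788 = 0.245 bits


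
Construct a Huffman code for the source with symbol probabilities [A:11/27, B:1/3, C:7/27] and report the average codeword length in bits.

Huffman tree construction:
Combine smallest probabilities repeatedly
Resulting codes:
  A: 0 (length 1)
  B: 11 (length 2)
  C: 10 (length 2)
Average length = Σ p(s) × length(s) = 1.5926 bits


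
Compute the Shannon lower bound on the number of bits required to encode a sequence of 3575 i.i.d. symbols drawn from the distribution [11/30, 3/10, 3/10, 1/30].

Entropy H = 1.7365 bits/symbol
Minimum bits = H × n = 1.7365 × 3575
= 6207.91 bits


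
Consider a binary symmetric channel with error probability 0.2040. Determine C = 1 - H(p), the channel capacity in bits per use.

For BSC with error probability p:
C = 1 - H(p) where H(p) is binary entropy
H(0.2040) = -0.2040 × log₂(0.2040) - 0.7960 × log₂(0.7960)
H(p) = 0.7299
C = 1 - 0.7299 = 0.2701 bits/use


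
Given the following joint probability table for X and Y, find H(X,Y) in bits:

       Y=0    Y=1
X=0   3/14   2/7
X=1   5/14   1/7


H(X,Y) = -Σ p(x,y) log₂ p(x,y)
  p(0,0)=3/14: -0.2143 × log₂(0.2143) = 0.4762
  p(0,1)=2/7: -0.2857 × log₂(0.2857) = 0.5164
  p(1,0)=5/14: -0.3571 × log₂(0.3571) = 0.5305
  p(1,1)=1/7: -0.1429 × log₂(0.1429) = 0.4011
H(X,Y) = 1.9242 bits


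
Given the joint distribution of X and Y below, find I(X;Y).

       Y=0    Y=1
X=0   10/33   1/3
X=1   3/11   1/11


H(X) = 0.9457, H(Y) = 0.9834, H(X,Y) = 1.8760
I(X;Y) = H(X) + H(Y) - H(X,Y) = 0.0530 bits


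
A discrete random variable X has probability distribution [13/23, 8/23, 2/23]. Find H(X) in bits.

H(X) = -Σ p(x) log₂ p(x)
  -13/23 × log₂(13/23) = 0.4652
  -8/23 × log₂(8/23) = 0.5299
  -2/23 × log₂(2/23) = 0.3064
H(X) = 1.3016 bits


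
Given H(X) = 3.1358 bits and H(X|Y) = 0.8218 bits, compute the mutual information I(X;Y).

I(X;Y) = H(X) - H(X|Y)
I(X;Y) = 3.1358 - 0.8218 = 2.314 bits


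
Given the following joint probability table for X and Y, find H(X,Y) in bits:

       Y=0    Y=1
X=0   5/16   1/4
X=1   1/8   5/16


H(X,Y) = -Σ p(x,y) log₂ p(x,y)
  p(0,0)=5/16: -0.3125 × log₂(0.3125) = 0.5244
  p(0,1)=1/4: -0.2500 × log₂(0.2500) = 0.5000
  p(1,0)=1/8: -0.1250 × log₂(0.1250) = 0.3750
  p(1,1)=5/16: -0.3125 × log₂(0.3125) = 0.5244
H(X,Y) = 1.9238 bits


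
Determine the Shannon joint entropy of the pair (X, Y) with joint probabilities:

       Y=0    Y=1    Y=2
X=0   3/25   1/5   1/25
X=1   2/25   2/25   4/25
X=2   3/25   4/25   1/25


H(X,Y) = -Σ p(x,y) log₂ p(x,y)
  p(0,0)=3/25: -0.1200 × log₂(0.1200) = 0.3671
  p(0,1)=1/5: -0.2000 × log₂(0.2000) = 0.4644
  p(0,2)=1/25: -0.0400 × log₂(0.0400) = 0.1858
  p(1,0)=2/25: -0.0800 × log₂(0.0800) = 0.2915
  p(1,1)=2/25: -0.0800 × log₂(0.0800) = 0.2915
  p(1,2)=4/25: -0.1600 × log₂(0.1600) = 0.4230
  p(2,0)=3/25: -0.1200 × log₂(0.1200) = 0.3671
  p(2,1)=4/25: -0.1600 × log₂(0.1600) = 0.4230
  p(2,2)=1/25: -0.0400 × log₂(0.0400) = 0.1858
H(X,Y) = 2.9991 bits


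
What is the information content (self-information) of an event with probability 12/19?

Information content I(x) = -log₂(p(x))
I = -log₂(12/19) = -log₂(0.6316)
I = 0.6630 bits


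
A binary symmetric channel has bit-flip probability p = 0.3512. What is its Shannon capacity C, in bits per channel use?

For BSC with error probability p:
C = 1 - H(p) where H(p) is binary entropy
H(0.3512) = -0.3512 × log₂(0.3512) - 0.6488 × log₂(0.6488)
H(p) = 0.9351
C = 1 - 0.9351 = 0.0649 bits/use


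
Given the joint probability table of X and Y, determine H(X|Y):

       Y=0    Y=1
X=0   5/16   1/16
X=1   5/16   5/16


H(X|Y) = Σ_y p(y) H(X|Y=y)
  p(Y=0) = 5/8, H(X|Y=0) = 1.0000
  p(Y=1) = 3/8, H(X|Y=1) = 0.6500
H(X|Y) = 0.6250×1.0000 + 0.3750×0.6500 = 0.8688 bits


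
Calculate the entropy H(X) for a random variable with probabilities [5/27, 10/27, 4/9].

H(X) = -Σ p(x) log₂ p(x)
  -5/27 × log₂(5/27) = 0.4505
  -10/27 × log₂(10/27) = 0.5307
  -4/9 × log₂(4/9) = 0.5200
H(X) = 1.5012 bits


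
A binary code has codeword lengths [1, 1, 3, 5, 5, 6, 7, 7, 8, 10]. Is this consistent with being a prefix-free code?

Kraft inequality: Σ 2^(-l_i) ≤ 1 for prefix-free code
Calculating: 2^(-1) + 2^(-1) + 2^(-3) + 2^(-5) + 2^(-5) + 2^(-6) + 2^(-7) + 2^(-7) + 2^(-8) + 2^(-10)
= 0.5 + 0.5 + 0.125 + 0.03125 + 0.03125 + 0.015625 + 0.0078125 + 0.0078125 + 0.00390625 + 0.0009765625
= 1.2236
Since 1.2236 > 1, prefix-free code does not exist


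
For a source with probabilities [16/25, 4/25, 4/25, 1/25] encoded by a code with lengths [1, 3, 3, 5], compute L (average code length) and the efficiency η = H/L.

Average length L = Σ p_i × l_i = 1.8000 bits
Entropy H = 1.4439 bits
Efficiency η = H/L × 100% = 80.21%
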